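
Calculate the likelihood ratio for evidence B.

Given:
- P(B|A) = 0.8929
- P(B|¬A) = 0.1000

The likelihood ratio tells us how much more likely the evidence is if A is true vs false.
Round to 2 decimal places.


Likelihood Ratio (LR) = P(B|A) / P(B|¬A)

LR = 0.8929 / 0.1000
   = 8.93

The evidence is 8.93 times more likely if A is true than if A is false.
LR > 1, so observing B raises the odds in favor of A.


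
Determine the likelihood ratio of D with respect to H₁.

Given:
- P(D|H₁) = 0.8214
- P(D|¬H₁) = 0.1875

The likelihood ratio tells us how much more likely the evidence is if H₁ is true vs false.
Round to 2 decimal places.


Likelihood Ratio (LR) = P(D|H₁) / P(D|¬H₁)

LR = 0.8214 / 0.1875
   = 4.38

The evidence is 4.38 times more likely if H₁ is true than if H₁ is false.
LR > 1, so observing D raises the odds in favor of H₁.


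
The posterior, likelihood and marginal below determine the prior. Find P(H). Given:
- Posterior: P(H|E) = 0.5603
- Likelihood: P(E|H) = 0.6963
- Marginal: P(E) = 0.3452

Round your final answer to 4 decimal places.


From Bayes' theorem: P(H|E) = P(E|H) × P(H) / P(E)

Rearranging for P(H):
P(H) = P(H|E) × P(E) / P(E|H)
     = 0.5603 × 0.3452 / 0.6963
     = 0.19341556 / 0.6963
     = 0.2778


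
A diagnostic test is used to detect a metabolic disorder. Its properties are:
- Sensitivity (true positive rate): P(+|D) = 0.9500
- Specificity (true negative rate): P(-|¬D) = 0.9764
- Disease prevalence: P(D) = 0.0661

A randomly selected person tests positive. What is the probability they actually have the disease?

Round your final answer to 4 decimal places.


Let D = has disease, + = positive test

Given:
- P(D) = 0.0661 (prevalence)
- P(+|D) = 0.9500 (sensitivity)
- P(-|¬D) = 0.9764 (specificity)
- P(+|¬D) = 0.0236 (false positive rate = 1 - specificity)

Step 1: Find P(+)
P(+) = P(+|D)P(D) + P(+|¬D)P(¬D)
     = 0.9500 × 0.0661 + 0.0236 × 0.9339
     = 0.06279500 + 0.02204004
     = 0.08483504

Step 2: Apply Bayes' theorem for P(D|+)
P(D|+) = P(+|D)P(D) / P(+)
       = 0.06279500 / 0.08483504
       = 0.7402


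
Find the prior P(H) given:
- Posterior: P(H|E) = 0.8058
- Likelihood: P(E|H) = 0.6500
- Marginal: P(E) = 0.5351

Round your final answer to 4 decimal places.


From Bayes' theorem: P(H|E) = P(E|H) × P(H) / P(E)

Rearranging for P(H):
P(H) = P(H|E) × P(E) / P(E|H)
     = 0.8058 × 0.5351 / 0.6500
     = 0.43118358 / 0.6500
     = 0.6634


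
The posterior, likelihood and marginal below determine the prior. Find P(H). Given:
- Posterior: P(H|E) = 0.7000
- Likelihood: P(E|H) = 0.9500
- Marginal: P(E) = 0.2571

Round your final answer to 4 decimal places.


From Bayes' theorem: P(H|E) = P(E|H) × P(H) / P(E)

Rearranging for P(H):
P(H) = P(H|E) × P(E) / P(E|H)
     = 0.7000 × 0.2571 / 0.9500
     = 0.17997000 / 0.9500
     = 0.1894


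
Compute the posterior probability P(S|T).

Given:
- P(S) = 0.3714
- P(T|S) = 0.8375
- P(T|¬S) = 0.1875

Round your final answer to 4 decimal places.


Bayes' theorem: P(S|T) = P(T|S) × P(S) / P(T)

Step 1: Calculate P(T) using law of total probability
P(T) = P(T|S)P(S) + P(T|¬S)P(¬S)
     = 0.8375 × 0.3714 + 0.1875 × 0.6286
     = 0.31104750 + 0.11786250
     = 0.42891000

Step 2: Apply Bayes' theorem
P(S|T) = P(T|S) × P(S) / P(T)
       = 0.31104750 / 0.42891000
       = 0.7252


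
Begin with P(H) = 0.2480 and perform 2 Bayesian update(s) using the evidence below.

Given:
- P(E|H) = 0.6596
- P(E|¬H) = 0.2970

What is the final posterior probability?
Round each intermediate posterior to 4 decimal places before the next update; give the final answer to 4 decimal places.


Sequential Bayesian updating:

Initial prior: P(H) = 0.2480

Update 1:
  P(E) = 0.6596 × 0.2480 + 0.2970 × 0.7520 = 0.16358080 + 0.22334400 = 0.38692480
  P(H|E) = 0.16358080 / 0.38692480 = 0.4228

Update 2:
  P(E) = 0.6596 × 0.4228 + 0.2970 × 0.5772 = 0.27887888 + 0.17142840 = 0.45030728
  P(H|E) = 0.27887888 / 0.45030728 = 0.6193

Final posterior: 0.6193


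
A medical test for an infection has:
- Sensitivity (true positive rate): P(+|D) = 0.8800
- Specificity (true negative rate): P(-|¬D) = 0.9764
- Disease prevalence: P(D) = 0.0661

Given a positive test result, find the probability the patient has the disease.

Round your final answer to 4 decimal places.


Let D = has disease, + = positive test

Given:
- P(D) = 0.0661 (prevalence)
- P(+|D) = 0.8800 (sensitivity)
- P(-|¬D) = 0.9764 (specificity)
- P(+|¬D) = 0.0236 (false positive rate = 1 - specificity)

Step 1: Find P(+)
P(+) = P(+|D)P(D) + P(+|¬D)P(¬D)
     = 0.8800 × 0.0661 + 0.0236 × 0.9339
     = 0.05816800 + 0.02204004
     = 0.08020804

Step 2: Apply Bayes' theorem for P(D|+)
P(D|+) = P(+|D)P(D) / P(+)
       = 0.05816800 / 0.08020804
       = 0.7252


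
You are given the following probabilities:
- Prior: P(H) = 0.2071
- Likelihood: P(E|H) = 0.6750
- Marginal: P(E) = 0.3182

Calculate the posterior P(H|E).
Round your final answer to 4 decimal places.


Using Bayes' theorem:

P(H|E) = P(E|H) × P(H) / P(E)
       = 0.6750 × 0.2071 / 0.3182
       = 0.13979250 / 0.3182
       = 0.4393

The evidence strengthens our belief in H.
Prior: 0.2071 → Posterior: 0.4393


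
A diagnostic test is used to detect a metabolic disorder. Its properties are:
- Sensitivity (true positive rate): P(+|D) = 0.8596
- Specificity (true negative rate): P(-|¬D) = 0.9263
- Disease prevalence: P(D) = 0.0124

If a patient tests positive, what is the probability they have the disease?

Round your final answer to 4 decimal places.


Let D = has disease, + = positive test

Given:
- P(D) = 0.0124 (prevalence)
- P(+|D) = 0.8596 (sensitivity)
- P(-|¬D) = 0.9263 (specificity)
- P(+|¬D) = 0.0737 (false positive rate = 1 - specificity)

Step 1: Find P(+)
P(+) = P(+|D)P(D) + P(+|¬D)P(¬D)
     = 0.8596 × 0.0124 + 0.0737 × 0.9876
     = 0.01065904 + 0.07278612
     = 0.08344516

Step 2: Apply Bayes' theorem for P(D|+)
P(D|+) = P(+|D)P(D) / P(+)
       = 0.01065904 / 0.08344516
       = 0.1277


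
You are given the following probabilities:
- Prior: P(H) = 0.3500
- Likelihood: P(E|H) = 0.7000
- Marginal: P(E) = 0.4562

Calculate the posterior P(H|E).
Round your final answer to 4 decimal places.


Using Bayes' theorem:

P(H|E) = P(E|H) × P(H) / P(E)
       = 0.7000 × 0.3500 / 0.4562
       = 0.24500000 / 0.4562
       = 0.5370

The evidence strengthens our belief in H.
Prior: 0.3500 → Posterior: 0.5370


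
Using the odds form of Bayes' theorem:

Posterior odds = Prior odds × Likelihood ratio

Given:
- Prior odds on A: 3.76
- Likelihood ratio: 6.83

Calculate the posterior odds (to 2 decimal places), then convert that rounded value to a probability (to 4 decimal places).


Step 1: Calculate posterior odds
Posterior odds = Prior odds × LR
               = 3.76 × 6.83
               = 25.68

Step 2: Convert to probability
P(A|E) = Posterior odds / (1 + Posterior odds)
       = 25.68 / (1 + 25.68)
       = 25.68 / 26.68
       = 0.9625

The evidence increased P(A) from 0.7899 to 0.9625.


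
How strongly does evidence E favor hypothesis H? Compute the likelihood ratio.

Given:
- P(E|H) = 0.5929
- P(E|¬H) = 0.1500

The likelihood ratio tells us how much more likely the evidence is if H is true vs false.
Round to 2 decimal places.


Likelihood Ratio (LR) = P(E|H) / P(E|¬H)

LR = 0.5929 / 0.1500
   = 3.95

The evidence is 3.95 times more likely if H is true than if H is false.
Because LR exceeds 1, E is evidence for H.


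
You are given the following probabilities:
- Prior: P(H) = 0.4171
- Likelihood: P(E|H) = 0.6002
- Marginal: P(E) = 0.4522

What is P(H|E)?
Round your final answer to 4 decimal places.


Using Bayes' theorem:

P(H|E) = P(E|H) × P(H) / P(E)
       = 0.6002 × 0.4171 / 0.4522
       = 0.25034342 / 0.4522
       = 0.5536

The evidence strengthens our belief in H.
Prior: 0.4171 → Posterior: 0.5536


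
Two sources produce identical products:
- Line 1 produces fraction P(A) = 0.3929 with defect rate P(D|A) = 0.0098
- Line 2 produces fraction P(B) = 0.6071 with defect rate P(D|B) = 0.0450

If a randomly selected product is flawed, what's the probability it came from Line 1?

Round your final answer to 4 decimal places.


Let A = from Line 1, D = flawed

Given:
- P(A) = 0.3929, P(B) = 0.6071
- P(D|A) = 0.0098, P(D|B) = 0.0450

Step 1: Find P(D)
P(D) = P(D|A)P(A) + P(D|B)P(B)
     = 0.0098 × 0.3929 + 0.0450 × 0.6071
     = 0.00385042 + 0.02731950
     = 0.03116992

Step 2: Apply Bayes' theorem
P(A|D) = P(D|A)P(A) / P(D)
       = 0.00385042 / 0.03116992
       = 0.1235


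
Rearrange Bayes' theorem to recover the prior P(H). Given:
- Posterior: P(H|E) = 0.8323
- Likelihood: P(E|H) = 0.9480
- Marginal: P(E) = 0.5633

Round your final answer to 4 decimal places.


From Bayes' theorem: P(H|E) = P(E|H) × P(H) / P(E)

Rearranging for P(H):
P(H) = P(H|E) × P(E) / P(E|H)
     = 0.8323 × 0.5633 / 0.9480
     = 0.46883459 / 0.9480
     = 0.4946


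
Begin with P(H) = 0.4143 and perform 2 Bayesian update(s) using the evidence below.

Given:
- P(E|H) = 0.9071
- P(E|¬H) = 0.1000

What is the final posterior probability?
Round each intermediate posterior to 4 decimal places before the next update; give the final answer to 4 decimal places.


Sequential Bayesian updating:

Initial prior: P(H) = 0.4143

Update 1:
  P(E) = 0.9071 × 0.4143 + 0.1000 × 0.5857 = 0.37581153 + 0.05857000 = 0.43438153
  P(H|E) = 0.37581153 / 0.43438153 = 0.8652

Update 2:
  P(E) = 0.9071 × 0.8652 + 0.1000 × 0.1348 = 0.78482292 + 0.01348000 = 0.79830292
  P(H|E) = 0.78482292 / 0.79830292 = 0.9831

Final posterior: 0.9831


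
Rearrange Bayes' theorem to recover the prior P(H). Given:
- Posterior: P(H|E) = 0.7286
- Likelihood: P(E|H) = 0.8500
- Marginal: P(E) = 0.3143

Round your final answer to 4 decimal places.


From Bayes' theorem: P(H|E) = P(E|H) × P(H) / P(E)

Rearranging for P(H):
P(H) = P(H|E) × P(E) / P(E|H)
     = 0.7286 × 0.3143 / 0.8500
     = 0.22899898 / 0.8500
     = 0.2694


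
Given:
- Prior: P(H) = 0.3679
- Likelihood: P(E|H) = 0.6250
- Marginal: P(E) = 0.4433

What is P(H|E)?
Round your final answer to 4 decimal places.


Using Bayes' theorem:

P(H|E) = P(E|H) × P(H) / P(E)
       = 0.6250 × 0.3679 / 0.4433
       = 0.22993750 / 0.4433
       = 0.5187

The evidence strengthens our belief in H.
Prior: 0.3679 → Posterior: 0.5187


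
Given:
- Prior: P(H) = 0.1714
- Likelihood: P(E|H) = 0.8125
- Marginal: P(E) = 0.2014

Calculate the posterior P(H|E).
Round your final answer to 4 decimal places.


Using Bayes' theorem:

P(H|E) = P(E|H) × P(H) / P(E)
       = 0.8125 × 0.1714 / 0.2014
       = 0.13926250 / 0.2014
       = 0.6915

The evidence strengthens our belief in H.
Prior: 0.1714 → Posterior: 0.6915


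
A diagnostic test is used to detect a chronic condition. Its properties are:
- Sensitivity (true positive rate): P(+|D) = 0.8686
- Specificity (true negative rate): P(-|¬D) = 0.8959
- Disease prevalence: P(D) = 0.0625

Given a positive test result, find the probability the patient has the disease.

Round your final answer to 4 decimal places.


Let D = has disease, + = positive test

Given:
- P(D) = 0.0625 (prevalence)
- P(+|D) = 0.8686 (sensitivity)
- P(-|¬D) = 0.8959 (specificity)
- P(+|¬D) = 0.1041 (false positive rate = 1 - specificity)

Step 1: Find P(+)
P(+) = P(+|D)P(D) + P(+|¬D)P(¬D)
     = 0.8686 × 0.0625 + 0.1041 × 0.9375
     = 0.05428750 + 0.09759375
     = 0.15188125

Step 2: Apply Bayes' theorem for P(D|+)
P(D|+) = P(+|D)P(D) / P(+)
       = 0.05428750 / 0.15188125
       = 0.3574


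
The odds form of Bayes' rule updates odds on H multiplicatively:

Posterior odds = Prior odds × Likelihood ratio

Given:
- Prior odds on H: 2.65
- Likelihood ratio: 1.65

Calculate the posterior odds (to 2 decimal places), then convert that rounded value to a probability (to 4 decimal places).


Step 1: Calculate posterior odds
Posterior odds = Prior odds × LR
               = 2.65 × 1.65
               = 4.37

Step 2: Convert to probability
P(H|E) = Posterior odds / (1 + Posterior odds)
       = 4.37 / (1 + 4.37)
       = 4.37 / 5.37
       = 0.8138

The evidence increased P(H) from 0.7260 to 0.8138.


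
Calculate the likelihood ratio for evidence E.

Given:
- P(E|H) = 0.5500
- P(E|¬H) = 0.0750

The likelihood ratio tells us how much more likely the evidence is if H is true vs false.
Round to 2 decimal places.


Likelihood Ratio (LR) = P(E|H) / P(E|¬H)

LR = 0.5500 / 0.0750
   = 7.33

The evidence is 7.33 times more likely if H is true than if H is false.
LR > 1, so observing E raises the odds in favor of H.


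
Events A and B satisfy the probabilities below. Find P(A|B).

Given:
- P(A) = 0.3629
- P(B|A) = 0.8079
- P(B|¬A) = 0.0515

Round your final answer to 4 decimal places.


Bayes' theorem: P(A|B) = P(B|A) × P(A) / P(B)

Step 1: Calculate P(B) using law of total probability
P(B) = P(B|A)P(A) + P(B|¬A)P(¬A)
     = 0.8079 × 0.3629 + 0.0515 × 0.6371
     = 0.29318691 + 0.03281065
     = 0.32599756

Step 2: Apply Bayes' theorem
P(A|B) = P(B|A) × P(A) / P(B)
       = 0.29318691 / 0.32599756
       = 0.8994


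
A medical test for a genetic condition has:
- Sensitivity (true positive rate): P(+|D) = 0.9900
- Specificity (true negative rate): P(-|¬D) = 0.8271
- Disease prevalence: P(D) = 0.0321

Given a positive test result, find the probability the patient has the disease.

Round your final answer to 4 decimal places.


Let D = has disease, + = positive test

Given:
- P(D) = 0.0321 (prevalence)
- P(+|D) = 0.9900 (sensitivity)
- P(-|¬D) = 0.8271 (specificity)
- P(+|¬D) = 0.1729 (false positive rate = 1 - specificity)

Step 1: Find P(+)
P(+) = P(+|D)P(D) + P(+|¬D)P(¬D)
     = 0.9900 × 0.0321 + 0.1729 × 0.9679
     = 0.03177900 + 0.16734991
     = 0.19912891

Step 2: Apply Bayes' theorem for P(D|+)
P(D|+) = P(+|D)P(D) / P(+)
       = 0.03177900 / 0.19912891
       = 0.1596


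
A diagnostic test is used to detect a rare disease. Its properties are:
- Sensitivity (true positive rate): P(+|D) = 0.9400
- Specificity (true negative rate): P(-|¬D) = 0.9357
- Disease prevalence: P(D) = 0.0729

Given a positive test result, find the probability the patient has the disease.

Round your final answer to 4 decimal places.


Let D = has disease, + = positive test

Given:
- P(D) = 0.0729 (prevalence)
- P(+|D) = 0.9400 (sensitivity)
- P(-|¬D) = 0.9357 (specificity)
- P(+|¬D) = 0.0643 (false positive rate = 1 - specificity)

Step 1: Find P(+)
P(+) = P(+|D)P(D) + P(+|¬D)P(¬D)
     = 0.9400 × 0.0729 + 0.0643 × 0.9271
     = 0.06852600 + 0.05961253
     = 0.12813853

Step 2: Apply Bayes' theorem for P(D|+)
P(D|+) = P(+|D)P(D) / P(+)
       = 0.06852600 / 0.12813853
       = 0.5348


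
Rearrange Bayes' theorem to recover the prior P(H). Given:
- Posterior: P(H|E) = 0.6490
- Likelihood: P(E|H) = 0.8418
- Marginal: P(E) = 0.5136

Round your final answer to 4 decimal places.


From Bayes' theorem: P(H|E) = P(E|H) × P(H) / P(E)

Rearranging for P(H):
P(H) = P(H|E) × P(E) / P(E|H)
     = 0.6490 × 0.5136 / 0.8418
     = 0.33332640 / 0.8418
     = 0.3960


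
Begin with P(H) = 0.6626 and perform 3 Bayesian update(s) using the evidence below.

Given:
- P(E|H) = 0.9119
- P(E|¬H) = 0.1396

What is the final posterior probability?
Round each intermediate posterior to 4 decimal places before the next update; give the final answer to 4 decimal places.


Sequential Bayesian updating:

Initial prior: P(H) = 0.6626

Update 1:
  P(E) = 0.9119 × 0.6626 + 0.1396 × 0.3374 = 0.60422494 + 0.04710104 = 0.65132598
  P(H|E) = 0.60422494 / 0.65132598 = 0.9277

Update 2:
  P(E) = 0.9119 × 0.9277 + 0.1396 × 0.0723 = 0.84596963 + 0.01009308 = 0.85606271
  P(H|E) = 0.84596963 / 0.85606271 = 0.9882

Update 3:
  P(E) = 0.9119 × 0.9882 + 0.1396 × 0.0118 = 0.90113958 + 0.00164728 = 0.90278686
  P(H|E) = 0.90113958 / 0.90278686 = 0.9982

Final posterior: 0.9982


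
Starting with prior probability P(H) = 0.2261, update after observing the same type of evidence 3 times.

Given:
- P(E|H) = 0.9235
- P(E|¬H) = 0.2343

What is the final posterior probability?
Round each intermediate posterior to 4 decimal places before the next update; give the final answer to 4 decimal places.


Sequential Bayesian updating:

Initial prior: P(H) = 0.2261

Update 1:
  P(E) = 0.9235 × 0.2261 + 0.2343 × 0.7739 = 0.20880335 + 0.18132477 = 0.39012812
  P(H|E) = 0.20880335 / 0.39012812 = 0.5352

Update 2:
  P(E) = 0.9235 × 0.5352 + 0.2343 × 0.4648 = 0.49425720 + 0.10890264 = 0.60315984
  P(H|E) = 0.49425720 / 0.60315984 = 0.8194

Update 3:
  P(E) = 0.9235 × 0.8194 + 0.2343 × 0.1806 = 0.75671590 + 0.04231458 = 0.79903048
  P(H|E) = 0.75671590 / 0.79903048 = 0.9470

Final posterior: 0.9470


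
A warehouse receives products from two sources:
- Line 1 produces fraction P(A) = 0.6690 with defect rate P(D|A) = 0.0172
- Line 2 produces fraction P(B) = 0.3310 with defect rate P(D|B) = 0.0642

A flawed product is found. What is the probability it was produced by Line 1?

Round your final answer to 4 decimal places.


Let A = from Line 1, D = flawed

Given:
- P(A) = 0.6690, P(B) = 0.3310
- P(D|A) = 0.0172, P(D|B) = 0.0642

Step 1: Find P(D)
P(D) = P(D|A)P(A) + P(D|B)P(B)
     = 0.0172 × 0.6690 + 0.0642 × 0.3310
     = 0.01150680 + 0.02125020
     = 0.03275700

Step 2: Apply Bayes' theorem
P(A|D) = P(D|A)P(A) / P(D)
       = 0.01150680 / 0.03275700
       = 0.3513


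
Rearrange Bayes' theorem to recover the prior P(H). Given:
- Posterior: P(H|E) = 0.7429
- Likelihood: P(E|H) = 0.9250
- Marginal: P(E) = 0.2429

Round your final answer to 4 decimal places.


From Bayes' theorem: P(H|E) = P(E|H) × P(H) / P(E)

Rearranging for P(H):
P(H) = P(H|E) × P(E) / P(E|H)
     = 0.7429 × 0.2429 / 0.9250
     = 0.18045041 / 0.9250
     = 0.1951


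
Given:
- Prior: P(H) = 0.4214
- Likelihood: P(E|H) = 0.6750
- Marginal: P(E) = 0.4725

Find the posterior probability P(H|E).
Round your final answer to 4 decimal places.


Using Bayes' theorem:

P(H|E) = P(E|H) × P(H) / P(E)
       = 0.6750 × 0.4214 / 0.4725
       = 0.28444500 / 0.4725
       = 0.6020

The evidence strengthens our belief in H.
Prior: 0.4214 → Posterior: 0.6020


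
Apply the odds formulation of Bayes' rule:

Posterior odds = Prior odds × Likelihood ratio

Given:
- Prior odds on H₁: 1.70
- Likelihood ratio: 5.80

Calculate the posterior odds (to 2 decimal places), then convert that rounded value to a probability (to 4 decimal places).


Step 1: Calculate posterior odds
Posterior odds = Prior odds × LR
               = 1.70 × 5.80
               = 9.86

Step 2: Convert to probability
P(H₁|E) = Posterior odds / (1 + Posterior odds)
       = 9.86 / (1 + 9.86)
       = 9.86 / 10.86
       = 0.9079

The evidence increased P(H₁) from 0.6296 to 0.9079.


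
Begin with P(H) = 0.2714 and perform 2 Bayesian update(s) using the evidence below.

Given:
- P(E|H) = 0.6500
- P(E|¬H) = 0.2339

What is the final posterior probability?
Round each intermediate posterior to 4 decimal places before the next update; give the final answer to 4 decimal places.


Sequential Bayesian updating:

Initial prior: P(H) = 0.2714

Update 1:
  P(E) = 0.6500 × 0.2714 + 0.2339 × 0.7286 = 0.17641000 + 0.17041954 = 0.34682954
  P(H|E) = 0.17641000 / 0.34682954 = 0.5086

Update 2:
  P(E) = 0.6500 × 0.5086 + 0.2339 × 0.4914 = 0.33059000 + 0.11493846 = 0.44552846
  P(H|E) = 0.33059000 / 0.44552846 = 0.7420

Final posterior: 0.7420


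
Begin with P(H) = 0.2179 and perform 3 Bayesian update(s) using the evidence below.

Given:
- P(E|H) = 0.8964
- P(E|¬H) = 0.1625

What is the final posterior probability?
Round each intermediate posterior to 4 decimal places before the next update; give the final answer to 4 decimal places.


Sequential Bayesian updating:

Initial prior: P(H) = 0.2179

Update 1:
  P(E) = 0.8964 × 0.2179 + 0.1625 × 0.7821 = 0.19532556 + 0.12709125 = 0.32241681
  P(H|E) = 0.19532556 / 0.32241681 = 0.6058

Update 2:
  P(E) = 0.8964 × 0.6058 + 0.1625 × 0.3942 = 0.54303912 + 0.06405750 = 0.60709662
  P(H|E) = 0.54303912 / 0.60709662 = 0.8945

Update 3:
  P(E) = 0.8964 × 0.8945 + 0.1625 × 0.1055 = 0.80182980 + 0.01714375 = 0.81897355
  P(H|E) = 0.80182980 / 0.81897355 = 0.9791

Final posterior: 0.9791


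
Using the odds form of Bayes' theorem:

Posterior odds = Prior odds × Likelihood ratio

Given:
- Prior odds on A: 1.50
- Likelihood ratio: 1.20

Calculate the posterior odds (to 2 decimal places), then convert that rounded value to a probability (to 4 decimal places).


Step 1: Calculate posterior odds
Posterior odds = Prior odds × LR
               = 1.50 × 1.20
               = 1.80

Step 2: Convert to probability
P(A|E) = Posterior odds / (1 + Posterior odds)
       = 1.80 / (1 + 1.80)
       = 1.80 / 2.80
       = 0.6429

The evidence increased P(A) from 0.6000 to 0.6429.


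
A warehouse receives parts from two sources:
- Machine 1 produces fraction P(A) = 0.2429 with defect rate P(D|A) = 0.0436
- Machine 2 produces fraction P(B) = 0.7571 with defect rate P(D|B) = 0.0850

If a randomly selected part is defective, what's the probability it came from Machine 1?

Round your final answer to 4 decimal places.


Let A = from Machine 1, D = defective

Given:
- P(A) = 0.2429, P(B) = 0.7571
- P(D|A) = 0.0436, P(D|B) = 0.0850

Step 1: Find P(D)
P(D) = P(D|A)P(A) + P(D|B)P(B)
     = 0.0436 × 0.2429 + 0.0850 × 0.7571
     = 0.01059044 + 0.06435350
     = 0.07494394

Step 2: Apply Bayes' theorem
P(A|D) = P(D|A)P(A) / P(D)
       = 0.01059044 / 0.07494394
       = 0.1413


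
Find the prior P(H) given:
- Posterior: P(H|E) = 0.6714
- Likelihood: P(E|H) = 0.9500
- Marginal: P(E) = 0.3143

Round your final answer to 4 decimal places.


From Bayes' theorem: P(H|E) = P(E|H) × P(H) / P(E)

Rearranging for P(H):
P(H) = P(H|E) × P(E) / P(E|H)
     = 0.6714 × 0.3143 / 0.9500
     = 0.21102102 / 0.9500
     = 0.2221


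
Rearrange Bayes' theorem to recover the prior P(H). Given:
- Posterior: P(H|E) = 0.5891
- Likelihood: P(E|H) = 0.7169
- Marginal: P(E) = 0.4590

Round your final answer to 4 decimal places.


From Bayes' theorem: P(H|E) = P(E|H) × P(H) / P(E)

Rearranging for P(H):
P(H) = P(H|E) × P(E) / P(E|H)
     = 0.5891 × 0.4590 / 0.7169
     = 0.27039690 / 0.7169
     = 0.3772


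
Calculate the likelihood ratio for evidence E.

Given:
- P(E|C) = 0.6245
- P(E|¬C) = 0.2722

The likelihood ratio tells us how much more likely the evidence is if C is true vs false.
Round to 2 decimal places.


Likelihood Ratio (LR) = P(E|C) / P(E|¬C)

LR = 0.6245 / 0.2722
   = 2.29

The evidence is 2.29 times more likely if C is true than if C is false.
Because LR exceeds 1, E is evidence for C.


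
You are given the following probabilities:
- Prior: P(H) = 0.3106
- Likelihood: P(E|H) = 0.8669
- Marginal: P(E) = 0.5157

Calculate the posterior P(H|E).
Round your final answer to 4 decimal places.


Using Bayes' theorem:

P(H|E) = P(E|H) × P(H) / P(E)
       = 0.8669 × 0.3106 / 0.5157
       = 0.26925914 / 0.5157
       = 0.5221

The evidence strengthens our belief in H.
Prior: 0.3106 → Posterior: 0.5221


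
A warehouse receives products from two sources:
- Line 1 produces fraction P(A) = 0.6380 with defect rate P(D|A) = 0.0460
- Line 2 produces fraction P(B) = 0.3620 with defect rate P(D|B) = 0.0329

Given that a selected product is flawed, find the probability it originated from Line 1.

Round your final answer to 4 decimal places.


Let A = from Line 1, D = flawed

Given:
- P(A) = 0.6380, P(B) = 0.3620
- P(D|A) = 0.0460, P(D|B) = 0.0329

Step 1: Find P(D)
P(D) = P(D|A)P(A) + P(D|B)P(B)
     = 0.0460 × 0.6380 + 0.0329 × 0.3620
     = 0.02934800 + 0.01190980
     = 0.04125780

Step 2: Apply Bayes' theorem
P(A|D) = P(D|A)P(A) / P(D)
       = 0.02934800 / 0.04125780
       = 0.7113


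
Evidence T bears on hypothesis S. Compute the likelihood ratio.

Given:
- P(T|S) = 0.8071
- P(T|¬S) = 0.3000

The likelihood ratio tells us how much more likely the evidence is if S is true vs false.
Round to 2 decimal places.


Likelihood Ratio (LR) = P(T|S) / P(T|¬S)

LR = 0.8071 / 0.3000
   = 2.69

The evidence is 2.69 times more likely if S is true than if S is false.
Since LR > 1, the evidence supports S over ¬S.


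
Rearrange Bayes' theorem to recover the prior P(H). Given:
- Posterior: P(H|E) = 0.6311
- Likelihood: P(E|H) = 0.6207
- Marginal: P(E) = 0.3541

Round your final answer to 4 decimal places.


From Bayes' theorem: P(H|E) = P(E|H) × P(H) / P(E)

Rearranging for P(H):
P(H) = P(H|E) × P(E) / P(E|H)
     = 0.6311 × 0.3541 / 0.6207
     = 0.22347251 / 0.6207
     = 0.3600


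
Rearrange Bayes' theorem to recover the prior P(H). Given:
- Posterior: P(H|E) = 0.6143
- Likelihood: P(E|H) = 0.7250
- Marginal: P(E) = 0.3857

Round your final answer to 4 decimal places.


From Bayes' theorem: P(H|E) = P(E|H) × P(H) / P(E)

Rearranging for P(H):
P(H) = P(H|E) × P(E) / P(E|H)
     = 0.6143 × 0.3857 / 0.7250
     = 0.23693551 / 0.7250
     = 0.3268


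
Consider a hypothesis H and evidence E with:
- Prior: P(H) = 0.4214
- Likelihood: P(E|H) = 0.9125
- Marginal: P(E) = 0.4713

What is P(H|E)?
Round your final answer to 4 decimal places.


Using Bayes' theorem:

P(H|E) = P(E|H) × P(H) / P(E)
       = 0.9125 × 0.4214 / 0.4713
       = 0.38452750 / 0.4713
       = 0.8159

The evidence strengthens our belief in H.
Prior: 0.4214 → Posterior: 0.8159


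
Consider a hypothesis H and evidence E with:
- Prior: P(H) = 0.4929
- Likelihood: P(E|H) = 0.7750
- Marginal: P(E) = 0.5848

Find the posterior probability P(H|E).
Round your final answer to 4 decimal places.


Using Bayes' theorem:

P(H|E) = P(E|H) × P(H) / P(E)
       = 0.7750 × 0.4929 / 0.5848
       = 0.38199750 / 0.5848
       = 0.6532

The evidence strengthens our belief in H.
Prior: 0.4929 → Posterior: 0.6532


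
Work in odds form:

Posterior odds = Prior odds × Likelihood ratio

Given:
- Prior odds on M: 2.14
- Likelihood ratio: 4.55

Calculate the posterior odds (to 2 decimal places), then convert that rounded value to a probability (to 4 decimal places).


Step 1: Calculate posterior odds
Posterior odds = Prior odds × LR
               = 2.14 × 4.55
               = 9.74

Step 2: Convert to probability
P(M|E) = Posterior odds / (1 + Posterior odds)
       = 9.74 / (1 + 9.74)
       = 9.74 / 10.74
       = 0.9069

The evidence increased P(M) from 0.6815 to 0.9069.


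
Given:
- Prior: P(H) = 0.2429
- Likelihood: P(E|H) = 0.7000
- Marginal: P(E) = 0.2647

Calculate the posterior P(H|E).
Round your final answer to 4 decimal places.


Using Bayes' theorem:

P(H|E) = P(E|H) × P(H) / P(E)
       = 0.7000 × 0.2429 / 0.2647
       = 0.17003000 / 0.2647
       = 0.6423

The evidence strengthens our belief in H.
Prior: 0.2429 → Posterior: 0.6423


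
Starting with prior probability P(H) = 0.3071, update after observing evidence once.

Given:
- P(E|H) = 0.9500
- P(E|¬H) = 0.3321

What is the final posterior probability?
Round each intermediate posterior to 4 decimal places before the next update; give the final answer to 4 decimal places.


Sequential Bayesian updating:

Initial prior: P(H) = 0.3071

Update 1:
  P(E) = 0.9500 × 0.3071 + 0.3321 × 0.6929 = 0.29174500 + 0.23011209 = 0.52185709
  P(H|E) = 0.29174500 / 0.52185709 = 0.5591

Final posterior: 0.5591


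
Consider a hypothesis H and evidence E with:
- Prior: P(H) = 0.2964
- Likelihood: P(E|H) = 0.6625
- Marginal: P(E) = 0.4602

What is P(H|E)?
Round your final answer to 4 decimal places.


Using Bayes' theorem:

P(H|E) = P(E|H) × P(H) / P(E)
       = 0.6625 × 0.2964 / 0.4602
       = 0.19636500 / 0.4602
       = 0.4267

The evidence strengthens our belief in H.
Prior: 0.2964 → Posterior: 0.4267


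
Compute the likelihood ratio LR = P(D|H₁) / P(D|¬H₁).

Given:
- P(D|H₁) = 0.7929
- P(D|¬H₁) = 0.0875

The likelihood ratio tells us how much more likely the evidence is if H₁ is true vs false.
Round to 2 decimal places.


Likelihood Ratio (LR) = P(D|H₁) / P(D|¬H₁)

LR = 0.7929 / 0.0875
   = 9.06

The evidence is 9.06 times more likely if H₁ is true than if H₁ is false.
Because LR exceeds 1, D is evidence for H₁.


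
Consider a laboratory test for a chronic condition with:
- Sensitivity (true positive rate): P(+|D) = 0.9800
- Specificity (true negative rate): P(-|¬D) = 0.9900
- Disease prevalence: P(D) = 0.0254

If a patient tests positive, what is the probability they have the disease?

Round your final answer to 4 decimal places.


Let D = has disease, + = positive test

Given:
- P(D) = 0.0254 (prevalence)
- P(+|D) = 0.9800 (sensitivity)
- P(-|¬D) = 0.9900 (specificity)
- P(+|¬D) = 0.0100 (false positive rate = 1 - specificity)

Step 1: Find P(+)
P(+) = P(+|D)P(D) + P(+|¬D)P(¬D)
     = 0.9800 × 0.0254 + 0.0100 × 0.9746
     = 0.02489200 + 0.00974600
     = 0.03463800

Step 2: Apply Bayes' theorem for P(D|+)
P(D|+) = P(+|D)P(D) / P(+)
       = 0.02489200 / 0.03463800
       = 0.7186


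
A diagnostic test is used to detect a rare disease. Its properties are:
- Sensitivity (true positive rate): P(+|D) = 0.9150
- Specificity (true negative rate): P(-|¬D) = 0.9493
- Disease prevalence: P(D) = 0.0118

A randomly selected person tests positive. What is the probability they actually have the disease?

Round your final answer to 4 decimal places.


Let D = has disease, + = positive test

Given:
- P(D) = 0.0118 (prevalence)
- P(+|D) = 0.9150 (sensitivity)
- P(-|¬D) = 0.9493 (specificity)
- P(+|¬D) = 0.0507 (false positive rate = 1 - specificity)

Step 1: Find P(+)
P(+) = P(+|D)P(D) + P(+|¬D)P(¬D)
     = 0.9150 × 0.0118 + 0.0507 × 0.9882
     = 0.01079700 + 0.05010174
     = 0.06089874

Step 2: Apply Bayes' theorem for P(D|+)
P(D|+) = P(+|D)P(D) / P(+)
       = 0.01079700 / 0.06089874
       = 0.1773


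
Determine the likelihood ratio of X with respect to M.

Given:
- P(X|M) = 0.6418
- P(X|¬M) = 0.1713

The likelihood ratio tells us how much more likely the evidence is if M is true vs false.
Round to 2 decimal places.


Likelihood Ratio (LR) = P(X|M) / P(X|¬M)

LR = 0.6418 / 0.1713
   = 3.75

The evidence is 3.75 times more likely if M is true than if M is false.
Because LR exceeds 1, X is evidence for M.


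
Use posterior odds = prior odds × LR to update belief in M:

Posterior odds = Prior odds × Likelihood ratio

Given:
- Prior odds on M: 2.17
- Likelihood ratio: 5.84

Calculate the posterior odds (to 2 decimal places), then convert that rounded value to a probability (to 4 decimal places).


Step 1: Calculate posterior odds
Posterior odds = Prior odds × LR
               = 2.17 × 5.84
               = 12.67

Step 2: Convert to probability
P(M|E) = Posterior odds / (1 + Posterior odds)
       = 12.67 / (1 + 12.67)
       = 12.67 / 13.67
       = 0.9268

The evidence increased P(M) from 0.6845 to 0.9268.


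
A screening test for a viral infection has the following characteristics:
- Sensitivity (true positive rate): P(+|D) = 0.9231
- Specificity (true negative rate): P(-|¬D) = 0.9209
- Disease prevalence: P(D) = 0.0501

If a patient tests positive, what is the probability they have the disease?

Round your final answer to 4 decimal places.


Let D = has disease, + = positive test

Given:
- P(D) = 0.0501 (prevalence)
- P(+|D) = 0.9231 (sensitivity)
- P(-|¬D) = 0.9209 (specificity)
- P(+|¬D) = 0.0791 (false positive rate = 1 - specificity)

Step 1: Find P(+)
P(+) = P(+|D)P(D) + P(+|¬D)P(¬D)
     = 0.9231 × 0.0501 + 0.0791 × 0.9499
     = 0.04624731 + 0.07513709
     = 0.12138440

Step 2: Apply Bayes' theorem for P(D|+)
P(D|+) = P(+|D)P(D) / P(+)
       = 0.04624731 / 0.12138440
       = 0.3810


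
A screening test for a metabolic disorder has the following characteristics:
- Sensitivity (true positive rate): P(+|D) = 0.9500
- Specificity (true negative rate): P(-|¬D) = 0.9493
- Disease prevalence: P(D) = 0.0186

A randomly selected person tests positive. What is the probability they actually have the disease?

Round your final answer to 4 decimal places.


Let D = has disease, + = positive test

Given:
- P(D) = 0.0186 (prevalence)
- P(+|D) = 0.9500 (sensitivity)
- P(-|¬D) = 0.9493 (specificity)
- P(+|¬D) = 0.0507 (false positive rate = 1 - specificity)

Step 1: Find P(+)
P(+) = P(+|D)P(D) + P(+|¬D)P(¬D)
     = 0.9500 × 0.0186 + 0.0507 × 0.9814
     = 0.01767000 + 0.04975698
     = 0.06742698

Step 2: Apply Bayes' theorem for P(D|+)
P(D|+) = P(+|D)P(D) / P(+)
       = 0.01767000 / 0.06742698
       = 0.2621


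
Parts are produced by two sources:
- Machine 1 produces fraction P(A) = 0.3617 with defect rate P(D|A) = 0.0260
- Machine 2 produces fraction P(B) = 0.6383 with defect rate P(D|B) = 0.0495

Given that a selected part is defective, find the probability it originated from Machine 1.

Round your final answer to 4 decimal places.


Let A = from Machine 1, D = defective

Given:
- P(A) = 0.3617, P(B) = 0.6383
- P(D|A) = 0.0260, P(D|B) = 0.0495

Step 1: Find P(D)
P(D) = P(D|A)P(A) + P(D|B)P(B)
     = 0.0260 × 0.3617 + 0.0495 × 0.6383
     = 0.00940420 + 0.03159585
     = 0.04100005

Step 2: Apply Bayes' theorem
P(A|D) = P(D|A)P(A) / P(D)
       = 0.00940420 / 0.04100005
       = 0.2294


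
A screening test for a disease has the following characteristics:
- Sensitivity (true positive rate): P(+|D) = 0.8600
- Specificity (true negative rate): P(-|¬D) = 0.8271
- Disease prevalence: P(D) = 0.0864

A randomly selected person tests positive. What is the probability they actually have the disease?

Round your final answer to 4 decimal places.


Let D = has disease, + = positive test

Given:
- P(D) = 0.0864 (prevalence)
- P(+|D) = 0.8600 (sensitivity)
- P(-|¬D) = 0.8271 (specificity)
- P(+|¬D) = 0.1729 (false positive rate = 1 - specificity)

Step 1: Find P(+)
P(+) = P(+|D)P(D) + P(+|¬D)P(¬D)
     = 0.8600 × 0.0864 + 0.1729 × 0.9136
     = 0.07430400 + 0.15796144
     = 0.23226544

Step 2: Apply Bayes' theorem for P(D|+)
P(D|+) = P(+|D)P(D) / P(+)
       = 0.07430400 / 0.23226544
       = 0.3199


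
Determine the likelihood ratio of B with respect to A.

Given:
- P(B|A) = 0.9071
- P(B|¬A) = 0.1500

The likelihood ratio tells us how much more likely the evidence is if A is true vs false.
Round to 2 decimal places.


Likelihood Ratio (LR) = P(B|A) / P(B|¬A)

LR = 0.9071 / 0.1500
   = 6.05

The evidence is 6.05 times more likely if A is true than if A is false.
LR > 1, so observing B raises the odds in favor of A.


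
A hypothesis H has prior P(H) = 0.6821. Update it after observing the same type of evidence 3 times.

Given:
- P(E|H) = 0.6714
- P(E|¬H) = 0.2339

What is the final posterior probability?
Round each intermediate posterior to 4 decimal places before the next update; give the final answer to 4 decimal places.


Sequential Bayesian updating:

Initial prior: P(H) = 0.6821

Update 1:
  P(E) = 0.6714 × 0.6821 + 0.2339 × 0.3179 = 0.45796194 + 0.07435681 = 0.53231875
  P(H|E) = 0.45796194 / 0.53231875 = 0.8603

Update 2:
  P(E) = 0.6714 × 0.8603 + 0.2339 × 0.1397 = 0.57760542 + 0.03267583 = 0.61028125
  P(H|E) = 0.57760542 / 0.61028125 = 0.9465

Update 3:
  P(E) = 0.6714 × 0.9465 + 0.2339 × 0.0535 = 0.63548010 + 0.01251365 = 0.64799375
  P(H|E) = 0.63548010 / 0.64799375 = 0.9807

Final posterior: 0.9807


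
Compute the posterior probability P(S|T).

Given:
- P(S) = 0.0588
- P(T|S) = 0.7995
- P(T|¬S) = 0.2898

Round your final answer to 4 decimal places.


Bayes' theorem: P(S|T) = P(T|S) × P(S) / P(T)

Step 1: Calculate P(T) using law of total probability
P(T) = P(T|S)P(S) + P(T|¬S)P(¬S)
     = 0.7995 × 0.0588 + 0.2898 × 0.9412
     = 0.04701060 + 0.27275976
     = 0.31977036

Step 2: Apply Bayes' theorem
P(S|T) = P(T|S) × P(S) / P(T)
       = 0.04701060 / 0.31977036
       = 0.1470


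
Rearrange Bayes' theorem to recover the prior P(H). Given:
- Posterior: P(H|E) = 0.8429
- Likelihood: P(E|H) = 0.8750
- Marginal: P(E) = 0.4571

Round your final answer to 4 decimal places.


From Bayes' theorem: P(H|E) = P(E|H) × P(H) / P(E)

Rearranging for P(H):
P(H) = P(H|E) × P(E) / P(E|H)
     = 0.8429 × 0.4571 / 0.8750
     = 0.38528959 / 0.8750
     = 0.4403


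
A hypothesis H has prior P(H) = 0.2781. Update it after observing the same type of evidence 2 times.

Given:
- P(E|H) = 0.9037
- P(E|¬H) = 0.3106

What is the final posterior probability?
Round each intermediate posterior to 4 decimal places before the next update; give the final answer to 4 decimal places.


Sequential Bayesian updating:

Initial prior: P(H) = 0.2781

Update 1:
  P(E) = 0.9037 × 0.2781 + 0.3106 × 0.7219 = 0.25131897 + 0.22422214 = 0.47554111
  P(H|E) = 0.25131897 / 0.47554111 = 0.5285

Update 2:
  P(E) = 0.9037 × 0.5285 + 0.3106 × 0.4715 = 0.47760545 + 0.14644790 = 0.62405335
  P(H|E) = 0.47760545 / 0.62405335 = 0.7653

Final posterior: 0.7653


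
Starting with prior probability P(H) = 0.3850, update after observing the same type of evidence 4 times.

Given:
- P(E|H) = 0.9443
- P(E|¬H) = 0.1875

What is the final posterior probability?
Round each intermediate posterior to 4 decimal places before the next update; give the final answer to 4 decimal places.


Sequential Bayesian updating:

Initial prior: P(H) = 0.3850

Update 1:
  P(E) = 0.9443 × 0.3850 + 0.1875 × 0.6150 = 0.36355550 + 0.11531250 = 0.47886800
  P(H|E) = 0.36355550 / 0.47886800 = 0.7592

Update 2:
  P(E) = 0.9443 × 0.7592 + 0.1875 × 0.2408 = 0.71691256 + 0.04515000 = 0.76206256
  P(H|E) = 0.71691256 / 0.76206256 = 0.9408

Update 3:
  P(E) = 0.9443 × 0.9408 + 0.1875 × 0.0592 = 0.88839744 + 0.01110000 = 0.89949744
  P(H|E) = 0.88839744 / 0.89949744 = 0.9877

Update 4:
  P(E) = 0.9443 × 0.9877 + 0.1875 × 0.0123 = 0.93268511 + 0.00230625 = 0.93499136
  P(H|E) = 0.93268511 / 0.93499136 = 0.9975

Final posterior: 0.9975


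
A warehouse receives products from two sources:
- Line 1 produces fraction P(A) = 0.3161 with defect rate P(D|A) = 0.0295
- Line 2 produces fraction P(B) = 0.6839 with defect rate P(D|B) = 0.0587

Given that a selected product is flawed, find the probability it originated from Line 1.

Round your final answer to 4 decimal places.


Let A = from Line 1, D = flawed

Given:
- P(A) = 0.3161, P(B) = 0.6839
- P(D|A) = 0.0295, P(D|B) = 0.0587

Step 1: Find P(D)
P(D) = P(D|A)P(A) + P(D|B)P(B)
     = 0.0295 × 0.3161 + 0.0587 × 0.6839
     = 0.00932495 + 0.04014493
     = 0.04946988

Step 2: Apply Bayes' theorem
P(A|D) = P(D|A)P(A) / P(D)
       = 0.00932495 / 0.04946988
       = 0.1885


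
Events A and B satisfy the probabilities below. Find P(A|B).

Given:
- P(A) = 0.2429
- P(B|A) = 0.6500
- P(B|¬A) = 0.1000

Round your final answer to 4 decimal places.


Bayes' theorem: P(A|B) = P(B|A) × P(A) / P(B)

Step 1: Calculate P(B) using law of total probability
P(B) = P(B|A)P(A) + P(B|¬A)P(¬A)
     = 0.6500 × 0.2429 + 0.1000 × 0.7571
     = 0.15788500 + 0.07571000
     = 0.23359500

Step 2: Apply Bayes' theorem
P(A|B) = P(B|A) × P(A) / P(B)
       = 0.15788500 / 0.23359500
       = 0.6759


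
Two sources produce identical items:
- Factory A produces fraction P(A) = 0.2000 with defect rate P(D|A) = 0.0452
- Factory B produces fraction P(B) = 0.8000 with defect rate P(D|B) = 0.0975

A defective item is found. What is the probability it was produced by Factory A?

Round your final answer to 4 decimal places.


Let A = from Factory A, D = defective

Given:
- P(A) = 0.2000, P(B) = 0.8000
- P(D|A) = 0.0452, P(D|B) = 0.0975

Step 1: Find P(D)
P(D) = P(D|A)P(A) + P(D|B)P(B)
     = 0.0452 × 0.2000 + 0.0975 × 0.8000
     = 0.00904000 + 0.07800000
     = 0.08704000

Step 2: Apply Bayes' theorem
P(A|D) = P(D|A)P(A) / P(D)
       = 0.00904000 / 0.08704000
       = 0.1039


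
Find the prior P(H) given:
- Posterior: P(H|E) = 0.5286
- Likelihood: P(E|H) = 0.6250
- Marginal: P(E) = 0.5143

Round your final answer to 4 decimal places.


From Bayes' theorem: P(H|E) = P(E|H) × P(H) / P(E)

Rearranging for P(H):
P(H) = P(H|E) × P(E) / P(E|H)
     = 0.5286 × 0.5143 / 0.6250
     = 0.27185898 / 0.6250
     = 0.4350


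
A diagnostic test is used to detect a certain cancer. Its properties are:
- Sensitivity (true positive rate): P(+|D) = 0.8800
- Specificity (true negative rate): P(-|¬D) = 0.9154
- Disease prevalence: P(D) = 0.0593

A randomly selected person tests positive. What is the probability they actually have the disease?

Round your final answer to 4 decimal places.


Let D = has disease, + = positive test

Given:
- P(D) = 0.0593 (prevalence)
- P(+|D) = 0.8800 (sensitivity)
- P(-|¬D) = 0.9154 (specificity)
- P(+|¬D) = 0.0846 (false positive rate = 1 - specificity)

Step 1: Find P(+)
P(+) = P(+|D)P(D) + P(+|¬D)P(¬D)
     = 0.8800 × 0.0593 + 0.0846 × 0.9407
     = 0.05218400 + 0.07958322
     = 0.13176722

Step 2: Apply Bayes' theorem for P(D|+)
P(D|+) = P(+|D)P(D) / P(+)
       = 0.05218400 / 0.13176722
       = 0.3960
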